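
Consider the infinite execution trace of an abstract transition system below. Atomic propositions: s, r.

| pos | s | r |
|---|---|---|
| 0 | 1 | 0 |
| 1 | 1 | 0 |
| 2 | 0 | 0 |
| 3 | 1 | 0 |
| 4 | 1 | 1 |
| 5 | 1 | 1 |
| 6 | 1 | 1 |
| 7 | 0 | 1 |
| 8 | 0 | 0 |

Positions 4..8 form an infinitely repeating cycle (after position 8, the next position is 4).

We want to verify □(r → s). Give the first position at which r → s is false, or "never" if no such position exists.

Check r → s at each position in order: 0 ✓, 1 ✓, 2 ✓, 3 ✓, 4 ✓, 5 ✓, 6 ✓.
At position 7 the labels are {r}, so r → s is false there. This is the first violation.

7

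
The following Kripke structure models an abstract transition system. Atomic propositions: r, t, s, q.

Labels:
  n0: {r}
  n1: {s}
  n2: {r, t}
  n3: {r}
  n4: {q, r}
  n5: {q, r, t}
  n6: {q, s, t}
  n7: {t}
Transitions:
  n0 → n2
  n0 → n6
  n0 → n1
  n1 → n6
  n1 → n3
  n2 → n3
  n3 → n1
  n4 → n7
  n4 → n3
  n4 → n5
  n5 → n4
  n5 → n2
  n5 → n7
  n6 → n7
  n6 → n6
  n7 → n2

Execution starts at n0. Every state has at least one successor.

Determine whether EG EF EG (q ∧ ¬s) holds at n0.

States satisfying EF EG (q ∧ ¬s): {n4, n5}.
States satisfying EG EF EG (q ∧ ¬s): {n4, n5}.
No suitable path/successor from n0 witnesses the formula.
n0 ∉ Sat(EG EF EG (q ∧ ¬s)).

No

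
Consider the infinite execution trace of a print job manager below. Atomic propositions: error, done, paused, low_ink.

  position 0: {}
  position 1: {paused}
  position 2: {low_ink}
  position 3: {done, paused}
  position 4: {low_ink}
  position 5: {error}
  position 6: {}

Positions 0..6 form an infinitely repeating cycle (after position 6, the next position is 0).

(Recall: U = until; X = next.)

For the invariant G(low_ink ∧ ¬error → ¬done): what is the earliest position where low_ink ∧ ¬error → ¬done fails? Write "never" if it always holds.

never

low_ink ∧ ¬error → ¬done holds at every position 0..6, and those are all the positions the trace ever visits, so the invariant G(low_ink ∧ ¬error → ¬done) is never violated.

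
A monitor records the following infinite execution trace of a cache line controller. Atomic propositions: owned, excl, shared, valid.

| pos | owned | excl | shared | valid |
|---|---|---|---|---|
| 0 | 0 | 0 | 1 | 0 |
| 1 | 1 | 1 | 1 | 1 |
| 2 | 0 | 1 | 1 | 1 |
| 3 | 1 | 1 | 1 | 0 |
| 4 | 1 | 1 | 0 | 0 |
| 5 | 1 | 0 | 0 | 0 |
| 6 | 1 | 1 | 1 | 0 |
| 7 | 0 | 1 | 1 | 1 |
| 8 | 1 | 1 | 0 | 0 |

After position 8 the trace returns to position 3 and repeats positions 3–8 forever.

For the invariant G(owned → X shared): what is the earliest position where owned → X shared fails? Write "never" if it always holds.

Check owned → X shared at each position in order: 0 ✓, 1 ✓, 2 ✓.
At position 3 the labels are {excl, owned, shared} and the next position 4 has {excl, owned}, so owned → X shared is false there. This is the first violation.

3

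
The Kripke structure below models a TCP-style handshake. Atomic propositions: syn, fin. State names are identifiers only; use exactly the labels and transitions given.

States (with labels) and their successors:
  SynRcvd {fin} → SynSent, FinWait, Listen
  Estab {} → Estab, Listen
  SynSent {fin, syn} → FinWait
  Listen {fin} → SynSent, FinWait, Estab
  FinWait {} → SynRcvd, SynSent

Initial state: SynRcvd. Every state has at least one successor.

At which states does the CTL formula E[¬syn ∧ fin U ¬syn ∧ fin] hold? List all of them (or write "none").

{SynRcvd, Listen}

States satisfying ¬syn ∧ fin: {SynRcvd, Listen}.
States satisfying E[¬syn ∧ fin U ¬syn ∧ fin]: {SynRcvd, Listen}.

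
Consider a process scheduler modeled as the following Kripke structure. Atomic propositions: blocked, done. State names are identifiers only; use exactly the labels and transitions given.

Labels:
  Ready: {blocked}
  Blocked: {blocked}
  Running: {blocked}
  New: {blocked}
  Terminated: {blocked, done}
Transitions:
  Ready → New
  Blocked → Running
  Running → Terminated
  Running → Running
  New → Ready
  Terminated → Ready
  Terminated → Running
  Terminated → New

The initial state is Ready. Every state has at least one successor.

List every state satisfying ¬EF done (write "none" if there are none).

States satisfying done: {Terminated}.
States satisfying EF done: {Blocked, Running, Terminated}.
States satisfying ¬EF done: {Ready, New}.

{Ready, New}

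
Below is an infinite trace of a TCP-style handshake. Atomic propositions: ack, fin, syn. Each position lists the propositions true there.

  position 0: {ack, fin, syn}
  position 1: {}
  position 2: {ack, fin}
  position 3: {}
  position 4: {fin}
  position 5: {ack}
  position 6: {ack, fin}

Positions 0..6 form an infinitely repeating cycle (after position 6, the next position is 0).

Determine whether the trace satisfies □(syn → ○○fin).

Holds

syn → ○○fin holds at every position 0..6, and those are all positions ever visited, so □(syn → ○○fin) holds.
Positions where syn holds: 0.
Check ○○fin at each: 0→ok.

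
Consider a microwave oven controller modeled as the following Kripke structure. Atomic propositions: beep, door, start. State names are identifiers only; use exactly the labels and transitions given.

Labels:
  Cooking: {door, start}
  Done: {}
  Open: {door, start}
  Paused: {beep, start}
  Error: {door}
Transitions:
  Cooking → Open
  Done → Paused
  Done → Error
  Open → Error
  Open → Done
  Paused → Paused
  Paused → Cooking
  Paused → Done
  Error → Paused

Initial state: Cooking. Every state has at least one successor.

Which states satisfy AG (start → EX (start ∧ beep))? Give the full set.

none

States satisfying start → EX (start ∧ beep): {Done, Paused, Error}.
States satisfying AG (start → EX (start ∧ beep)): ∅.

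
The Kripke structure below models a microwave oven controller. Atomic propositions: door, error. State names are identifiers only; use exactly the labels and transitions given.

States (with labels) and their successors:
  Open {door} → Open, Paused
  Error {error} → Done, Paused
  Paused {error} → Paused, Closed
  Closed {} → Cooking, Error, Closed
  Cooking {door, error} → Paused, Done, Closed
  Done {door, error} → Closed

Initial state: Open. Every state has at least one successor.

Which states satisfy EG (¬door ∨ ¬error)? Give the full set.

{Open, Error, Paused, Closed}

States satisfying ¬door ∨ ¬error: {Open, Error, Paused, Closed}.
States satisfying EG (¬door ∨ ¬error): {Open, Error, Paused, Closed}.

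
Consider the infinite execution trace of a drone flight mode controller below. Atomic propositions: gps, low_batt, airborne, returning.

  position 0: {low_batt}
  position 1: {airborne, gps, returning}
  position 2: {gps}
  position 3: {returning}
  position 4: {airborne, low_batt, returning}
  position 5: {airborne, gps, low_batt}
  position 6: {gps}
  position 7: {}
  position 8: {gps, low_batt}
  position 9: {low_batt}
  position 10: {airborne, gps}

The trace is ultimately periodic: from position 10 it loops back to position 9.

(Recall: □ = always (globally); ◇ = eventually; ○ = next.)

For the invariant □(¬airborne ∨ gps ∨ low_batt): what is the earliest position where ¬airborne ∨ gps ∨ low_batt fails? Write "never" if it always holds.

never

¬airborne ∨ gps ∨ low_batt holds at every position 0..10, and those are all the positions the trace ever visits, so the invariant □(¬airborne ∨ gps ∨ low_batt) is never violated.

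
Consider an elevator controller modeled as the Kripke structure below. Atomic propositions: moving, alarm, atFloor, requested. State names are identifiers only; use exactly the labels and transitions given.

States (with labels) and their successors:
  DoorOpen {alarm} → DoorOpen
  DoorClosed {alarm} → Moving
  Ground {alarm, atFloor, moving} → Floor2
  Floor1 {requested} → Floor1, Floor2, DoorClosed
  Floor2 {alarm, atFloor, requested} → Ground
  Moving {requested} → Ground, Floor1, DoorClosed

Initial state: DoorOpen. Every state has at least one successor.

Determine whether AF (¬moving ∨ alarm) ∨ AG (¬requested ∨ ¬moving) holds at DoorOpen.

Yes

States satisfying ¬moving ∨ alarm: {DoorOpen, DoorClosed, Ground, Floor1, Floor2, Moving}.
States satisfying AF (¬moving ∨ alarm): {DoorOpen, DoorClosed, Ground, Floor1, Floor2, Moving}.
States satisfying ¬requested ∨ ¬moving: {DoorOpen, DoorClosed, Ground, Floor1, Floor2, Moving}.
States satisfying AG (¬requested ∨ ¬moving): {DoorOpen, DoorClosed, Ground, Floor1, Floor2, Moving}.
States satisfying AF (¬moving ∨ alarm) ∨ AG (¬requested ∨ ¬moving): {DoorOpen, DoorClosed, Ground, Floor1, Floor2, Moving}.
DoorOpen ∈ Sat(AF (¬moving ∨ alarm) ∨ AG (¬requested ∨ ¬moving)).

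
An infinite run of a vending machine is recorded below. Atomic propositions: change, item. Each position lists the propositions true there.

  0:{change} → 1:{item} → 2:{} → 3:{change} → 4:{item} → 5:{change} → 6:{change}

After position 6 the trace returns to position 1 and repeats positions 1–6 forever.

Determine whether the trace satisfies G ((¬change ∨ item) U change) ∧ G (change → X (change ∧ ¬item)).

No

(¬change ∨ item) U change holds at every position 0..6, and those are all positions ever visited, so G ((¬change ∨ item) U change) holds.
change → X (change ∧ ¬item) must hold at every position from 0 onward. It fails at position 0, so G (change → X (change ∧ ¬item)) is false.
Positions where change holds: 0, 3, 5, 6.
Check X (change ∧ ¬item) at each: 0→fails, 3→fails, 5→ok, 6→fails.
At position 0: G ((¬change ∨ item) U change) is true; G (change → X (change ∧ ¬item)) is false; so G ((¬change ∨ item) U change) ∧ G (change → X (change ∧ ¬item)) is false.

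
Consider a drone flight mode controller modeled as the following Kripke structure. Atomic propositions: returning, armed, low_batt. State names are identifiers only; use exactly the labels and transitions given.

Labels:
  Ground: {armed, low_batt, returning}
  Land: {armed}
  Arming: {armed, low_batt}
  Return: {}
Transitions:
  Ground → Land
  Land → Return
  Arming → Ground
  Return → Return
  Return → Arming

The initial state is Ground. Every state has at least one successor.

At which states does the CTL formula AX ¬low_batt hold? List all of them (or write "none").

States satisfying ¬low_batt: {Land, Return}.
States satisfying AX ¬low_batt: {Ground, Land}.

{Ground, Land}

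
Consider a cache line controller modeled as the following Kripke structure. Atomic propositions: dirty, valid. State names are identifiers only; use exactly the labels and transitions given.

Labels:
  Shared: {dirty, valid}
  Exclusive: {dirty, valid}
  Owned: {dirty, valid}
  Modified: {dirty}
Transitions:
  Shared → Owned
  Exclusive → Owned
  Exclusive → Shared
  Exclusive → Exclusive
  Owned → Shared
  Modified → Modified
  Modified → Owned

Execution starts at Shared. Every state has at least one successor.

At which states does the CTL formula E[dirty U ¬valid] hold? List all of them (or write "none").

{Modified}

States satisfying dirty: {Shared, Exclusive, Owned, Modified}.
States satisfying ¬valid: {Modified}.
States satisfying E[dirty U ¬valid]: {Modified}.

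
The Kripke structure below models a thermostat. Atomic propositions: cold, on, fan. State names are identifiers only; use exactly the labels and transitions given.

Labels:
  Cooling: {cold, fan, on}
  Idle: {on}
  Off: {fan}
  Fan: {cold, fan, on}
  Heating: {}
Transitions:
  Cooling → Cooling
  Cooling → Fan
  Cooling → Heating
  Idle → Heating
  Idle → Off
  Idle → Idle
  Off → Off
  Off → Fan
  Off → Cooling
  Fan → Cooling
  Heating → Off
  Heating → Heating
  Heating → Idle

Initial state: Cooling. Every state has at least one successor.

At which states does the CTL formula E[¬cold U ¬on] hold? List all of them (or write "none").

{Idle, Off, Heating}

States satisfying ¬cold: {Idle, Off, Heating}.
States satisfying ¬on: {Off, Heating}.
States satisfying E[¬cold U ¬on]: {Idle, Off, Heating}.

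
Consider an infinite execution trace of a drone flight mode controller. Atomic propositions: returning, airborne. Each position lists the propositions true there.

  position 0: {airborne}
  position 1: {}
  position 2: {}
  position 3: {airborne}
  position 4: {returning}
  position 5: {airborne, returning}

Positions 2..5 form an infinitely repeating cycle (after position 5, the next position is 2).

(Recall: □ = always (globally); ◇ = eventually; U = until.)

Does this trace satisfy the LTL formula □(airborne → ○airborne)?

Violated

airborne → ○airborne must hold at every position from 0 onward. It fails at position 0, so □(airborne → ○airborne) is false.
Positions where airborne holds: 0, 3, 5.
Check ○airborne at each: 0→fails, 3→fails, 5→fails.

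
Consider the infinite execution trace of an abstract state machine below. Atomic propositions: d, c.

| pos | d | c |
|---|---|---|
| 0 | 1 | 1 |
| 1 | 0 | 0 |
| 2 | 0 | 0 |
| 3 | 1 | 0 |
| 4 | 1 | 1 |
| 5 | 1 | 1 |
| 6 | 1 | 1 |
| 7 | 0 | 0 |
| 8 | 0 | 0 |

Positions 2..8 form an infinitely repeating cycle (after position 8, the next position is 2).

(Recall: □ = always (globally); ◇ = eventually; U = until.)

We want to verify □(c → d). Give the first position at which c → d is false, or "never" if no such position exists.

c → d holds at every position 0..8, and those are all the positions the trace ever visits, so the invariant □(c → d) is never violated.

never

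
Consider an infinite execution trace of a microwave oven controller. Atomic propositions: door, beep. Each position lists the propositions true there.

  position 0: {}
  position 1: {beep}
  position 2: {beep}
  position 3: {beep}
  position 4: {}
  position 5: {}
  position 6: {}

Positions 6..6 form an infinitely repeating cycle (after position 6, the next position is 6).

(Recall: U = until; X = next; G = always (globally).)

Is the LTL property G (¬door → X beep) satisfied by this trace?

¬door → X beep must hold at every position from 0 onward. It fails at position 3, so G (¬door → X beep) is false.
Positions where ¬door holds: 0, 1, 2, 3, 4, 5, 6.
Check X beep at each: 0→ok, 1→ok, 2→ok, 3→fails, 4→fails, 5→fails, 6→fails.

Does not hold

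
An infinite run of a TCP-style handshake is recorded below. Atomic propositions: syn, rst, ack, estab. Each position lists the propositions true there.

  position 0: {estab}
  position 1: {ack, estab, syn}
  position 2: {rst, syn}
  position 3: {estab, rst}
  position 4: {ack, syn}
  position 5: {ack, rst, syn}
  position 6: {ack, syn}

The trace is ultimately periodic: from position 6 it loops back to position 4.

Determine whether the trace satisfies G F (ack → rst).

F (ack → rst) holds at every position 0..6, and those are all positions ever visited, so G F (ack → rst) holds.

Holds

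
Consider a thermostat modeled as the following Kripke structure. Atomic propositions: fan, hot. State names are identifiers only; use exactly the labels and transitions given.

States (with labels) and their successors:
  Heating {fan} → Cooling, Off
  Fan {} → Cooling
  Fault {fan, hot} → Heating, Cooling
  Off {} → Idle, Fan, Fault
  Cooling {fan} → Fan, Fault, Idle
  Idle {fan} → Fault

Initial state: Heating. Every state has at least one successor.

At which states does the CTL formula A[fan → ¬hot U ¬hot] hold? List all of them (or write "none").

{Heating, Fan, Off, Cooling, Idle}

States satisfying fan → ¬hot: {Heating, Fan, Off, Cooling, Idle}.
States satisfying ¬hot: {Heating, Fan, Off, Cooling, Idle}.
States satisfying A[fan → ¬hot U ¬hot]: {Heating, Fan, Off, Cooling, Idle}.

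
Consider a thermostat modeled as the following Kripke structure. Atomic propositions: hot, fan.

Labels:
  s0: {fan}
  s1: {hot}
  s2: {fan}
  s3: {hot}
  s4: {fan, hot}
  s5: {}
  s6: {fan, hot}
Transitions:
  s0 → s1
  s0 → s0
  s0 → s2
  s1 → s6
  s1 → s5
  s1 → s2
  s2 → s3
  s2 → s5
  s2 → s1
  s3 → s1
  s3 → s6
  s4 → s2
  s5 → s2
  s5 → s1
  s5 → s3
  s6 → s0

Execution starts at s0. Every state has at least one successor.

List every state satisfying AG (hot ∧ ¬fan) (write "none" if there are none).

States satisfying hot ∧ ¬fan: {s1, s3}.
States satisfying AG (hot ∧ ¬fan): ∅.

none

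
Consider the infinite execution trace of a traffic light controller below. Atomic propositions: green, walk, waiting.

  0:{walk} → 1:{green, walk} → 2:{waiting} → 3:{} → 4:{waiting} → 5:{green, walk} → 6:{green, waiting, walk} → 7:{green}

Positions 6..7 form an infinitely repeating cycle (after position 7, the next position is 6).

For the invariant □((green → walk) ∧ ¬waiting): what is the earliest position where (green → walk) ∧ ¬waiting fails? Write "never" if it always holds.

2

Check (green → walk) ∧ ¬waiting at each position in order: 0 ✓, 1 ✓.
At position 2 the labels are {waiting}, so (green → walk) ∧ ¬waiting is false there. This is the first violation.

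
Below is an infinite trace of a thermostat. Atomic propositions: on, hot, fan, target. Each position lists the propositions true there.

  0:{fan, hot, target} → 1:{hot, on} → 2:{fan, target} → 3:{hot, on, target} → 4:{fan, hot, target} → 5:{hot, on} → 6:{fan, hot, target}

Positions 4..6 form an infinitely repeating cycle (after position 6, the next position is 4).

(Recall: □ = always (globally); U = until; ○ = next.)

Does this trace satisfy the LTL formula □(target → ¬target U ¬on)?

No

target → ¬target U ¬on must hold at every position from 0 onward. It fails at position 3, so □(target → ¬target U ¬on) is false.
Positions where target holds: 0, 2, 3, 4, 6.
Check ¬target U ¬on at each: 0→ok, 2→ok, 3→fails, 4→ok, 6→ok.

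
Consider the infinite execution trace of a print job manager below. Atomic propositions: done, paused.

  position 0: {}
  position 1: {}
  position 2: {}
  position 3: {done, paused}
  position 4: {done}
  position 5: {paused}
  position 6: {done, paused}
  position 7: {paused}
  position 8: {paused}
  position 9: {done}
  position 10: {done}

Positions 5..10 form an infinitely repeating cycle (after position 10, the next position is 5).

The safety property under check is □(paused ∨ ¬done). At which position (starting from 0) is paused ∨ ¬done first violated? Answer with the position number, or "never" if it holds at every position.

4

Check paused ∨ ¬done at each position in order: 0 ✓, 1 ✓, 2 ✓, 3 ✓.
At position 4 the labels are {done}, so paused ∨ ¬done is false there. This is the first violation.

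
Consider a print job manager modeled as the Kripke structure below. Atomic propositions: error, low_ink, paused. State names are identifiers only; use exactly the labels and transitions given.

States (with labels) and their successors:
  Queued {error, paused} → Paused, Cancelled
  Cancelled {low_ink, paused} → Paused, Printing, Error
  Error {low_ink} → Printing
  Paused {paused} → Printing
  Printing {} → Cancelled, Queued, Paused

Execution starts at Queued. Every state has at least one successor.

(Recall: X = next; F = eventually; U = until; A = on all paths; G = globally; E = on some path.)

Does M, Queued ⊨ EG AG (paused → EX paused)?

Violated

States satisfying AG (paused → EX paused): ∅.
States satisfying EG AG (paused → EX paused): ∅.
No suitable path/successor from Queued witnesses the formula.
Queued ∉ Sat(EG AG (paused → EX paused)).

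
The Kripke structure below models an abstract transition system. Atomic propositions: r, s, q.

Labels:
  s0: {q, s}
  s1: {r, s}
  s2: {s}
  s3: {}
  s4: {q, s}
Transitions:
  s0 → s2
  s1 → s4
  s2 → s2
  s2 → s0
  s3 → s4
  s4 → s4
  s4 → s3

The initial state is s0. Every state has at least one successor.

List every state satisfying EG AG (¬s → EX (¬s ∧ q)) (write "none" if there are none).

States satisfying AG (¬s → EX (¬s ∧ q)): {s0, s2}.
States satisfying EG AG (¬s → EX (¬s ∧ q)): {s0, s2}.

{s0, s2}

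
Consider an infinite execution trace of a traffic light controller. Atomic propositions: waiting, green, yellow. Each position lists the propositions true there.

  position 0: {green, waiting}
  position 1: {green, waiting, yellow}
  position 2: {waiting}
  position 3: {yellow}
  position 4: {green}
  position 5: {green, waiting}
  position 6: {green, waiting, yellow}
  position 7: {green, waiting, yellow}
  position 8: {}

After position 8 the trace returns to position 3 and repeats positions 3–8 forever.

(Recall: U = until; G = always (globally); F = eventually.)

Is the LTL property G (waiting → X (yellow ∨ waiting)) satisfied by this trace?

No

waiting → X (yellow ∨ waiting) must hold at every position from 0 onward. It fails at position 7, so G (waiting → X (yellow ∨ waiting)) is false.
Positions where waiting holds: 0, 1, 2, 5, 6, 7.
Check X (yellow ∨ waiting) at each: 0→ok, 1→ok, 2→ok, 5→ok, 6→ok, 7→fails.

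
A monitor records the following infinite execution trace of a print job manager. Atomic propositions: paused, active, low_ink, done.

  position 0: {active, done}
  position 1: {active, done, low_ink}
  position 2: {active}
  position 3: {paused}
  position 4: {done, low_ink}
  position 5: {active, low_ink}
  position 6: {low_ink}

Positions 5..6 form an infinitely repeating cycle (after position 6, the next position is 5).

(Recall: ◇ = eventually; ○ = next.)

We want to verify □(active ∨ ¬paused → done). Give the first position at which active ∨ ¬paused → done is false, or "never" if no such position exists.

Check active ∨ ¬paused → done at each position in order: 0 ✓, 1 ✓.
At position 2 the labels are {active}, so active ∨ ¬paused → done is false there. This is the first violation.

2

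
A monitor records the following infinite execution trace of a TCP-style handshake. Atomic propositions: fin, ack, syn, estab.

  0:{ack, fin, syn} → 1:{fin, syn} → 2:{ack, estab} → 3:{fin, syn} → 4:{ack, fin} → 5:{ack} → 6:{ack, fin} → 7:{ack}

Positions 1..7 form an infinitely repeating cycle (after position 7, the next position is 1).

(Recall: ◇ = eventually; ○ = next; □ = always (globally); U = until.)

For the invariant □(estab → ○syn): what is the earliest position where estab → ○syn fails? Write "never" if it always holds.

estab → ○syn holds at every position 0..7, and those are all the positions the trace ever visits, so the invariant □(estab → ○syn) is never violated.

never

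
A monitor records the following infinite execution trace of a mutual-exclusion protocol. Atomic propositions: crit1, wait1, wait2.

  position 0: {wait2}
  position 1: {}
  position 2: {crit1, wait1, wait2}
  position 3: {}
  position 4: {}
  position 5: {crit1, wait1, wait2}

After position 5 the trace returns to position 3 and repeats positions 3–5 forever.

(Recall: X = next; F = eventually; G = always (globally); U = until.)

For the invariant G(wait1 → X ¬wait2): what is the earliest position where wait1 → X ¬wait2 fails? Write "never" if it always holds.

wait1 → X ¬wait2 holds at every position 0..5, and those are all the positions the trace ever visits, so the invariant G(wait1 → X ¬wait2) is never violated.

never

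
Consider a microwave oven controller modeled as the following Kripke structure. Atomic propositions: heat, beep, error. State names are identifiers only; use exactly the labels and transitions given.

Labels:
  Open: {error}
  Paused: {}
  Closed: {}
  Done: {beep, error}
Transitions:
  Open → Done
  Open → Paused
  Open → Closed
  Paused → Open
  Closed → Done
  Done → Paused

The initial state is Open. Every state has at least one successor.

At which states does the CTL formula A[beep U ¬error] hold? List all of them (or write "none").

States satisfying beep: {Done}.
States satisfying ¬error: {Paused, Closed}.
States satisfying A[beep U ¬error]: {Paused, Closed, Done}.

{Paused, Closed, Done}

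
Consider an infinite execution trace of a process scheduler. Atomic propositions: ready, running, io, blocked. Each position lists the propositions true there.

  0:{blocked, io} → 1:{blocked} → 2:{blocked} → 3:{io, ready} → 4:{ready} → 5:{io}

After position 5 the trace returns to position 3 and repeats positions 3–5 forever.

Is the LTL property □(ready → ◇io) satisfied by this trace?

Yes

ready → ◇io holds at every position 0..5, and those are all positions ever visited, so □(ready → ◇io) holds.
Positions where ready holds: 3, 4.
Check ◇io at each: 3→ok, 4→ok.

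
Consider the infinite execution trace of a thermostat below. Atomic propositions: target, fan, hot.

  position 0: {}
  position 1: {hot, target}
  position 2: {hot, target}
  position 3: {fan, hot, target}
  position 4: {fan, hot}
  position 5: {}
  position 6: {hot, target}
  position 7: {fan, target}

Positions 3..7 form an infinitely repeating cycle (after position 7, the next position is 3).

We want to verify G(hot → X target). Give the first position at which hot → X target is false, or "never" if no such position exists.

3

Check hot → X target at each position in order: 0 ✓, 1 ✓, 2 ✓.
At position 3 the labels are {fan, hot, target} and the next position 4 has {fan, hot}, so hot → X target is false there. This is the first violation.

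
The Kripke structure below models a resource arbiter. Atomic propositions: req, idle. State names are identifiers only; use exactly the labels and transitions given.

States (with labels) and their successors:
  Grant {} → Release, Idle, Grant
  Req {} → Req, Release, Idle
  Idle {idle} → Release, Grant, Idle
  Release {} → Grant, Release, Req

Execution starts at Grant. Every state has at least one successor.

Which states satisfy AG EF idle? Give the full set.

States satisfying EF idle: {Grant, Req, Idle, Release}.
States satisfying AG EF idle: {Grant, Req, Idle, Release}.

{Grant, Req, Idle, Release}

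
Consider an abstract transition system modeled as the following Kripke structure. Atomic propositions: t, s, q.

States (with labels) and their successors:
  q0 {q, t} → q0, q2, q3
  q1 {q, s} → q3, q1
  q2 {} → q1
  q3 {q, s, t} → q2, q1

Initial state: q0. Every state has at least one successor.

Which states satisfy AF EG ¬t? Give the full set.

States satisfying EG ¬t: {q1, q2}.
States satisfying AF EG ¬t: {q1, q2, q3}.

{q1, q2, q3}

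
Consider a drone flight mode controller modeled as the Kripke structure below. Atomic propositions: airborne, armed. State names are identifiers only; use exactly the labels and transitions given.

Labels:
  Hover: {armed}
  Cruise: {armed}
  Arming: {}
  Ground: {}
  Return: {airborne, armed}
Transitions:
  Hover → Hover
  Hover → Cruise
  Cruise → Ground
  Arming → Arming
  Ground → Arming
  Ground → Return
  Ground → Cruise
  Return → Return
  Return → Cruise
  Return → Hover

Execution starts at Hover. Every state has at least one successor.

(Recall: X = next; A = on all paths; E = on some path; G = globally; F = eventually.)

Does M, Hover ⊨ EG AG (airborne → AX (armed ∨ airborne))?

Yes

States satisfying AG (airborne → AX (armed ∨ airborne)): {Hover, Cruise, Arming, Ground, Return}.
States satisfying EG AG (airborne → AX (armed ∨ airborne)): {Hover, Cruise, Arming, Ground, Return}.
Hover ∈ Sat(EG AG (airborne → AX (armed ∨ airborne))).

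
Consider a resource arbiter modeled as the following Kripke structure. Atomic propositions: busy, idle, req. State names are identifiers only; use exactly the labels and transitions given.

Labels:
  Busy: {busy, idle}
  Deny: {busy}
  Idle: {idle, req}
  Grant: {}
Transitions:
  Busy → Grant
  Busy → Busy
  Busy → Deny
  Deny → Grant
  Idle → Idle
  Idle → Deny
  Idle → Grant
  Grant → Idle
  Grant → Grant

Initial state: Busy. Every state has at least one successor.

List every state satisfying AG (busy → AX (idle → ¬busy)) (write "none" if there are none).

States satisfying busy → AX (idle → ¬busy): {Deny, Idle, Grant}.
States satisfying AG (busy → AX (idle → ¬busy)): {Deny, Idle, Grant}.

{Deny, Idle, Grant}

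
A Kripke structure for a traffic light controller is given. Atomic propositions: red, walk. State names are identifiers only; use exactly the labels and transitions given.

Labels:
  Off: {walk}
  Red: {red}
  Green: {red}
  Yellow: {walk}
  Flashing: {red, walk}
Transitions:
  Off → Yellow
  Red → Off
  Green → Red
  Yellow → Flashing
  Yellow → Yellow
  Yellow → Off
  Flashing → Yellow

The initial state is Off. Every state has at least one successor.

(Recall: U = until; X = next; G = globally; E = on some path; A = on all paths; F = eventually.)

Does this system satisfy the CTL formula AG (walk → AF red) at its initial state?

No

States satisfying walk → AF red: {Red, Green, Flashing}.
States satisfying AG (walk → AF red): ∅.
Off is reachable from Off and violates walk → AF red, so AG fails at Off.
Off ∉ Sat(AG (walk → AF red)).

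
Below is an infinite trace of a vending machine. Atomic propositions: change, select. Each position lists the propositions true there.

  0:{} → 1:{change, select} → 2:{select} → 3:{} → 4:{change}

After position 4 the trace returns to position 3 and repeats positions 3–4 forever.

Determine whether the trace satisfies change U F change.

Walking from position 0: F change first holds at position 0, and change holds at every earlier position along the way, so change U F change holds.

Holds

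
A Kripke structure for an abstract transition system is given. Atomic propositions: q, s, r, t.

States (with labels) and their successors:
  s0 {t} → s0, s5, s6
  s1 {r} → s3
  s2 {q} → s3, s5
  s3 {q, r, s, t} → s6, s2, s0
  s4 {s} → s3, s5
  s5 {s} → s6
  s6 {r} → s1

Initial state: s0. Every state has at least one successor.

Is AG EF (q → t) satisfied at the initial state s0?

Holds

States satisfying EF (q → t): {s0, s1, s2, s3, s4, s5, s6}.
States satisfying AG EF (q → t): {s0, s1, s2, s3, s4, s5, s6}.
Every state reachable from s0 satisfies EF (q → t).
s0 ∈ Sat(AG EF (q → t)).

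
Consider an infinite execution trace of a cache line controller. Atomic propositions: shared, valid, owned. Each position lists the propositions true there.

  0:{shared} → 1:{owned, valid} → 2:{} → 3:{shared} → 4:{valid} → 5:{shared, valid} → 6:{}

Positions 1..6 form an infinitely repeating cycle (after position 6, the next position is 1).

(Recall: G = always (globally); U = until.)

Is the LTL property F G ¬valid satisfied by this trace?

Violated

G ¬valid is false at every position 0..6, so it never becomes true and F G ¬valid fails.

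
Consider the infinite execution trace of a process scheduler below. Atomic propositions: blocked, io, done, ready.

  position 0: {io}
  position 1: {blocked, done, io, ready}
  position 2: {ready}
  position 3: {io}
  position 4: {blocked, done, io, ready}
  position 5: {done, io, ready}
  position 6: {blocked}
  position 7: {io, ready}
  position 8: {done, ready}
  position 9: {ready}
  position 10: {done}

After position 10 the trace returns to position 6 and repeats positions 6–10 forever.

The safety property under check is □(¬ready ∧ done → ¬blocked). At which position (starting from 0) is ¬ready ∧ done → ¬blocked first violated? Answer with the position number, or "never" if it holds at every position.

never

¬ready ∧ done → ¬blocked holds at every position 0..10, and those are all the positions the trace ever visits, so the invariant □(¬ready ∧ done → ¬blocked) is never violated.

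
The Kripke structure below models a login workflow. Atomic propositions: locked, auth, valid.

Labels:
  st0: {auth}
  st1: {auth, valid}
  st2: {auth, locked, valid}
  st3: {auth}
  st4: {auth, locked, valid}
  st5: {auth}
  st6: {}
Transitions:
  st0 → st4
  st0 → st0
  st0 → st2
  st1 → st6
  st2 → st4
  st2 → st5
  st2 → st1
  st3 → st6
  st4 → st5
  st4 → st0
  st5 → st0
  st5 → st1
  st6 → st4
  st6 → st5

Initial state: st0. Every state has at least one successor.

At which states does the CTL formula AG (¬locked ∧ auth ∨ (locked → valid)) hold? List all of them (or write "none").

States satisfying ¬locked ∧ auth ∨ (locked → valid): {st0, st1, st2, st3, st4, st5, st6}.
States satisfying AG (¬locked ∧ auth ∨ (locked → valid)): {st0, st1, st2, st3, st4, st5, st6}.

{st0, st1, st2, st3, st4, st5, st6}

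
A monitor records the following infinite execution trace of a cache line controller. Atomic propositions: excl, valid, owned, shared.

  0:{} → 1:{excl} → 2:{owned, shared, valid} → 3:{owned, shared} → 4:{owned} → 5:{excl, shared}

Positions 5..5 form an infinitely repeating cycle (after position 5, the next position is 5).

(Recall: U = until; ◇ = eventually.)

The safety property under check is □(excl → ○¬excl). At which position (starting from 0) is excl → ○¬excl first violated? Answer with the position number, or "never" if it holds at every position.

Check excl → ○¬excl at each position in order: 0 ✓, 1 ✓, 2 ✓, 3 ✓, 4 ✓.
At position 5 the labels are {excl, shared} and the next position 5 has {excl, shared}, so excl → ○¬excl is false there. This is the first violation.

5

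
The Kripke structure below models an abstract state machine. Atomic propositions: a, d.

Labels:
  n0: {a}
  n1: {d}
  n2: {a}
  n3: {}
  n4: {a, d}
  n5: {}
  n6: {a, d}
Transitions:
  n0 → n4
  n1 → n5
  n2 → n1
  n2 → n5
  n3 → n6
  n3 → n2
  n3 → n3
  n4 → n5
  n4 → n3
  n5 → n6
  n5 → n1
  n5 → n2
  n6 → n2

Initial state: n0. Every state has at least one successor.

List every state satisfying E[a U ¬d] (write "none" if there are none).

States satisfying a: {n0, n2, n4, n6}.
States satisfying ¬d: {n0, n2, n3, n5}.
States satisfying E[a U ¬d]: {n0, n2, n3, n4, n5, n6}.

{n0, n2, n3, n4, n5, n6}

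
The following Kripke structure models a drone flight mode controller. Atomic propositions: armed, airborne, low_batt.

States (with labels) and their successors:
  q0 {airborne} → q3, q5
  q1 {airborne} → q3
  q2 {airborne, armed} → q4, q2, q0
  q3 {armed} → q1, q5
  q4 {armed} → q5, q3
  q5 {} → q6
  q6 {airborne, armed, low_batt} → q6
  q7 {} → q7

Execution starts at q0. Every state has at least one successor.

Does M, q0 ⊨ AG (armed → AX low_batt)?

States satisfying armed → AX low_batt: {q0, q1, q5, q6, q7}.
States satisfying AG (armed → AX low_batt): {q5, q6, q7}.
q3 is reachable from q0 and violates armed → AX low_batt, so AG fails at q0.
q0 ∉ Sat(AG (armed → AX low_batt)).

Violated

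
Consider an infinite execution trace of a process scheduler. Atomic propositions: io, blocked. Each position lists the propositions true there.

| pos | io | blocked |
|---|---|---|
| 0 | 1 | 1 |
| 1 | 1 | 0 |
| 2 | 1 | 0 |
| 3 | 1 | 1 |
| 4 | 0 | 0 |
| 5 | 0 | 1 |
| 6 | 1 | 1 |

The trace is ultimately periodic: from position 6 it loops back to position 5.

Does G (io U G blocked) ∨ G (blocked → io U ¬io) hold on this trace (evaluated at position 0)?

io U G blocked must hold at every position from 0 onward. It fails at position 0, so G (io U G blocked) is false.
blocked → io U ¬io holds at every position 0..6, and those are all positions ever visited, so G (blocked → io U ¬io) holds.
Positions where blocked holds: 0, 3, 5, 6.
Check io U ¬io at each: 0→ok, 3→ok, 5→ok, 6→ok.
At position 0: G (io U G blocked) is false; G (blocked → io U ¬io) is true; so G (io U G blocked) ∨ G (blocked → io U ¬io) is true.

Yes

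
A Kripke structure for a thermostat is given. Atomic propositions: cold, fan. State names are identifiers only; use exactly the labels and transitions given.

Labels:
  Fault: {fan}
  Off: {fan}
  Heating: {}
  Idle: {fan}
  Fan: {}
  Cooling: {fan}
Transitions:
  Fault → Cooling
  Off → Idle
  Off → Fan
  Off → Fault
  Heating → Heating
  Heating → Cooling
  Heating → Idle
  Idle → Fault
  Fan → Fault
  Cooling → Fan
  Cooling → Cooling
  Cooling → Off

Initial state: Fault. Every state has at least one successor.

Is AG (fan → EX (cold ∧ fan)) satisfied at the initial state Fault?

Violated

States satisfying fan → EX (cold ∧ fan): {Heating, Fan}.
States satisfying AG (fan → EX (cold ∧ fan)): ∅.
Cooling is reachable from Fault and violates fan → EX (cold ∧ fan), so AG fails at Fault.
Fault ∉ Sat(AG (fan → EX (cold ∧ fan))).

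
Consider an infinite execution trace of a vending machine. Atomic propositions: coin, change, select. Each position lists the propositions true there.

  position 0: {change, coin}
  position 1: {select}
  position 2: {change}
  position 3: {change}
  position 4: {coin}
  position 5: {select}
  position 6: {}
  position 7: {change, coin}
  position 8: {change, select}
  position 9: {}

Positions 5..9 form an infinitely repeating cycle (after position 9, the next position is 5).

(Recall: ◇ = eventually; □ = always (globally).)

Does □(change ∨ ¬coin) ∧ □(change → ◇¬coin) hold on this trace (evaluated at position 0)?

change ∨ ¬coin must hold at every position from 0 onward. It fails at position 4, so □(change ∨ ¬coin) is false.
change → ◇¬coin holds at every position 0..9, and those are all positions ever visited, so □(change → ◇¬coin) holds.
Positions where change holds: 0, 2, 3, 7, 8.
Check ◇¬coin at each: 0→ok, 2→ok, 3→ok, 7→ok, 8→ok.
At position 0: □(change ∨ ¬coin) is false; □(change → ◇¬coin) is true; so □(change ∨ ¬coin) ∧ □(change → ◇¬coin) is false.

No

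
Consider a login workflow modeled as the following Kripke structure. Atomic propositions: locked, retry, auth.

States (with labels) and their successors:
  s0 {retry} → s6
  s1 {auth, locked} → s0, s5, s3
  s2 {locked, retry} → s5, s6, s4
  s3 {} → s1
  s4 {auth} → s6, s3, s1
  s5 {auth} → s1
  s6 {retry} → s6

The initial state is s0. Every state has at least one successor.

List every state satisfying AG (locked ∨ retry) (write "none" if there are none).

States satisfying locked ∨ retry: {s0, s1, s2, s6}.
States satisfying AG (locked ∨ retry): {s0, s6}.

{s0, s6}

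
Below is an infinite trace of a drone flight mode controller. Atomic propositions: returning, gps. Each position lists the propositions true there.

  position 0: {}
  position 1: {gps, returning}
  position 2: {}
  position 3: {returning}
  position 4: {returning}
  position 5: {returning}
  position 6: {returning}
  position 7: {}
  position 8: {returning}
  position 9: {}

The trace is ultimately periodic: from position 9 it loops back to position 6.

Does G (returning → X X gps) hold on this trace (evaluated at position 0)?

returning → X X gps must hold at every position from 0 onward. It fails at position 1, so G (returning → X X gps) is false.
Positions where returning holds: 1, 3, 4, 5, 6, 8.
Check X X gps at each: 1→fails, 3→fails, 4→fails, 5→fails, 6→fails, 8→fails.

Violated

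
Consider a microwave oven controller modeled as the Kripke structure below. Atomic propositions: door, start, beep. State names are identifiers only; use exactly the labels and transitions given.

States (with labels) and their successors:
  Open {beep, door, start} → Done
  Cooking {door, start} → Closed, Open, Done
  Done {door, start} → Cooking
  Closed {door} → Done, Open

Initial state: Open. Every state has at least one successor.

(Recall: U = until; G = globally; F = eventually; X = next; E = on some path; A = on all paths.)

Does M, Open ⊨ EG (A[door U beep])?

States satisfying A[door U beep]: {Open}.
States satisfying EG (A[door U beep]): ∅.
No suitable path/successor from Open witnesses the formula.
Open ∉ Sat(EG (A[door U beep])).

Violated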